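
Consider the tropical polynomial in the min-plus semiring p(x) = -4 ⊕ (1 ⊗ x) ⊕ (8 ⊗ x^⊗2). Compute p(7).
p(7) = -4

A tropical monomial a ⊗ x^⊗i evaluates to a + i · x. Evaluating each term at x = 7:
  Term 0 contributes -4 + 0 · 7 = -4
  Term 1 contributes 1 + 1 · 7 = 8
  Term 2 contributes 8 + 2 · 7 = 22
p(7) = ⊕ of these = min[-4, 8, 22] = -4.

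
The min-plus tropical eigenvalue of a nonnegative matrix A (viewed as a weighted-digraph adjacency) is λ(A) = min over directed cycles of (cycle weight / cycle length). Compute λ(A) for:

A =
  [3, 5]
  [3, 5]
λ(A) = 3

Enumerate directed cycles and compute their means (weight / length). Sample:
  cycle 0 → 0: weight = 3, length = 1, mean = 3/1 ≈ 3.000
  cycle 1 → 1: weight = 5, length = 1, mean = 5/1 ≈ 5.000
  cycle 0 → 1 → 0: weight = 8, length = 2, mean = 8/2 ≈ 4.000
  cycle 1 → 0 → 1: weight = 8, length = 2, mean = 8/2 ≈ 4.000
Minimum mean = 3.000, attained e.g. along the cycle 0 → 0 with weight 3 and length 1. So λ(A) = 3/1 = 3.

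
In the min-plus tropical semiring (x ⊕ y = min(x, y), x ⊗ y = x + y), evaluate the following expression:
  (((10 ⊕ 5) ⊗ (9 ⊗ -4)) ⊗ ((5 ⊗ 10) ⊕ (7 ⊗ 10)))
(((10 ⊕ 5) ⊗ (9 ⊗ -4)) ⊗ ((5 ⊗ 10) ⊕ (7 ⊗ 10))) = 25

Expand innermost to outermost. Recall ⊕ takes the minimum of its arguments and ⊗ takes their sum. Working out the expression (((10 ⊕ 5) ⊗ (9 ⊗ -4)) ⊗ ((5 ⊗ 10) ⊕ (7 ⊗ 10))) gives 25.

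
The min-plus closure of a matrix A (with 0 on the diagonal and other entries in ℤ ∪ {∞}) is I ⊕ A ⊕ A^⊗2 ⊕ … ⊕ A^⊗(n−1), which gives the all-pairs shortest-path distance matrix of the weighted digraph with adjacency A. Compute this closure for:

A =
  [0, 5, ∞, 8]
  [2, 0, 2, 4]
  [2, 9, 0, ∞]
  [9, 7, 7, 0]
Closure =
  [0, 5, 7, 8]
  [2, 0, 2, 4]
  [2, 7, 0, 10]
  [9, 7, 7, 0]

This is the Floyd-Warshall all-pairs shortest-path computation. For each intermediate vertex k = 0, 1, …, 3, update dist[i][j] ← min(dist[i][j], dist[i][k] + dist[k][j]). The final matrix gives, for each (i, j), the minimum total weight of any directed path from i to j (possibly empty when i = j).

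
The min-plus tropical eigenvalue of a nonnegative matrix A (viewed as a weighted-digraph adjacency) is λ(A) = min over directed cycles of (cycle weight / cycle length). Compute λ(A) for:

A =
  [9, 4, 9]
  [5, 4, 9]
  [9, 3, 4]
λ(A) = 4

Enumerate directed cycles and compute their means (weight / length). Sample:
  cycle 0 → 0: weight = 9, length = 1, mean = 9/1 ≈ 9.000
  cycle 1 → 1: weight = 4, length = 1, mean = 4/1 ≈ 4.000
  cycle 2 → 2: weight = 4, length = 1, mean = 4/1 ≈ 4.000
  cycle 0 → 1 → 0: weight = 9, length = 2, mean = 9/2 ≈ 4.500
  cycle 0 → 2 → 0: weight = 18, length = 2, mean = 18/2 ≈ 9.000
  cycle 1 → 0 → 1: weight = 9, length = 2, mean = 9/2 ≈ 4.500
Minimum mean = 4.000, attained e.g. along the cycle 1 → 1 with weight 4 and length 1. So λ(A) = 4/1 = 4.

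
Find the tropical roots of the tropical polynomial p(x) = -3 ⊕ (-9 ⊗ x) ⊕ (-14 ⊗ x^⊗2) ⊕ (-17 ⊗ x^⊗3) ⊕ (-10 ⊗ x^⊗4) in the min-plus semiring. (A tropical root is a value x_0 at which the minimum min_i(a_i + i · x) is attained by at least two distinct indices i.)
Roots: {-7, 3, 5, 6}

Each tropical root is a break point of the lower envelope of the lines y = a_i + i · x (there are 5 lines, with slopes 0, 1, ..., 4). Only the lines that attain the minimum somewhere contribute to roots; other lines are dominated. Here the surviving (envelope) indices are i = 4, i = 3, i = 2, i = 1, i = 0.
Intersections between consecutive envelope lines give the roots: for adjacent envelope indices i < j the intersection is x = (a_i − a_j) / (j − i). Reading off the sorted break points: {-7, 3, 5, 6}.
Verification: at each break x_0, at least two indices attain the minimum of min_i(a_i + i · x_0).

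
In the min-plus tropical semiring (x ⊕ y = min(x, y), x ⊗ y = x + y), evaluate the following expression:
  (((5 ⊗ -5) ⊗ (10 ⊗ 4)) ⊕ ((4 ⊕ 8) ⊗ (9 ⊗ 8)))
(((5 ⊗ -5) ⊗ (10 ⊗ 4)) ⊕ ((4 ⊕ 8) ⊗ (9 ⊗ 8))) = 14

Expand innermost to outermost. Recall ⊕ takes the minimum of its arguments and ⊗ takes their sum. Working out the expression (((5 ⊗ -5) ⊗ (10 ⊗ 4)) ⊕ ((4 ⊕ 8) ⊗ (9 ⊗ 8))) gives 14.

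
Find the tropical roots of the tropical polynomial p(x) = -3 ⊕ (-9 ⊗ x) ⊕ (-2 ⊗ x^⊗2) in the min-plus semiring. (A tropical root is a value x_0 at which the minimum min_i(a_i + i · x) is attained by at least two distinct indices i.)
Roots: {-7, 6}

Each tropical root is a break point of the lower envelope of the lines y = a_i + i · x (there are 3 lines, with slopes 0, 1, ..., 2). Only the lines that attain the minimum somewhere contribute to roots; other lines are dominated. Here the surviving (envelope) indices are i = 2, i = 1, i = 0.
Intersections between consecutive envelope lines give the roots: for adjacent envelope indices i < j the intersection is x = (a_i − a_j) / (j − i). Reading off the sorted break points: {-7, 6}.
Verification: at each break x_0, at least two indices attain the minimum of min_i(a_i + i · x_0).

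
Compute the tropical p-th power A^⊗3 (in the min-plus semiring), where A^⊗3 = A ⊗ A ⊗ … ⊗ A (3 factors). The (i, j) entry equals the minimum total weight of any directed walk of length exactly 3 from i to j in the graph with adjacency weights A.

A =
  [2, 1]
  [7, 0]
A^⊗3 =
  [6, 1]
  [7, 0]

Each entry (A^⊗3)_ij equals the minimum over all length-3 walks i = v_0 → v_1 → … → v_3 = j of Σ_t A[v_t][v_{t+1}]. For example, for (i, j) = (0, 1) we minimise over 4 possible intermediate vertex sequences; the minimum is 1, attained along the walk 0 → 1 → 1 → 1.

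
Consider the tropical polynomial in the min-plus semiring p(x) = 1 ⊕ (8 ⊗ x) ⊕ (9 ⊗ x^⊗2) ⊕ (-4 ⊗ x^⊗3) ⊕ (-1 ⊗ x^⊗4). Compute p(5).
p(5) = 1

A tropical monomial a ⊗ x^⊗i evaluates to a + i · x. Evaluating each term at x = 5:
  Term 0 contributes 1 + 0 · 5 = 1
  Term 1 contributes 8 + 1 · 5 = 13
  Term 2 contributes 9 + 2 · 5 = 19
  Term 3 contributes -4 + 3 · 5 = 11
  Term 4 contributes -1 + 4 · 5 = 19
p(5) = ⊕ of these = min[1, 13, 19, 11, 19] = 1.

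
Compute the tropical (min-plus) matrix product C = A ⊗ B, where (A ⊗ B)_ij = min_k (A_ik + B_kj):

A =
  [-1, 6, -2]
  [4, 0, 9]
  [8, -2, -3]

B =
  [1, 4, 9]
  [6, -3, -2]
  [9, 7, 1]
A ⊗ B =
  [0, 3, -1]
  [5, -3, -2]
  [4, -5, -4]

Apply the min-plus product entry-by-entry:
  C[0][0] = min over k of (A[0][0] + B[0][0] = -1 + 1 = 0, A[0][1] + B[1][0] = 6 + 6 = 12, A[0][2] + B[2][0] = -2 + 9 = 7) = 0 (attained at k = 0)
  C[0][1] = min over k of (A[0][0] + B[0][1] = -1 + 4 = 3, A[0][1] + B[1][1] = 6 + -3 = 3, A[0][2] + B[2][1] = -2 + 7 = 5) = 3 (attained at k = 0)
  C[0][2] = min over k of (A[0][0] + B[0][2] = -1 + 9 = 8, A[0][1] + B[1][2] = 6 + -2 = 4, A[0][2] + B[2][2] = -2 + 1 = -1) = -1 (attained at k = 2)
  C[1][0] = min over k of (A[1][0] + B[0][0] = 4 + 1 = 5, A[1][1] + B[1][0] = 0 + 6 = 6, A[1][2] + B[2][0] = 9 + 9 = 18) = 5 (attained at k = 0)
  C[1][1] = min over k of (A[1][0] + B[0][1] = 4 + 4 = 8, A[1][1] + B[1][1] = 0 + -3 = -3, A[1][2] + B[2][1] = 9 + 7 = 16) = -3 (attained at k = 1)
  C[1][2] = min over k of (A[1][0] + B[0][2] = 4 + 9 = 13, A[1][1] + B[1][2] = 0 + -2 = -2, A[1][2] + B[2][2] = 9 + 1 = 10) = -2 (attained at k = 1)
  C[2][0] = min over k of (A[2][0] + B[0][0] = 8 + 1 = 9, A[2][1] + B[1][0] = -2 + 6 = 4, A[2][2] + B[2][0] = -3 + 9 = 6) = 4 (attained at k = 1)
  C[2][1] = min over k of (A[2][0] + B[0][1] = 8 + 4 = 12, A[2][1] + B[1][1] = -2 + -3 = -5, A[2][2] + B[2][1] = -3 + 7 = 4) = -5 (attained at k = 1)
  C[2][2] = min over k of (A[2][0] + B[0][2] = 8 + 9 = 17, A[2][1] + B[1][2] = -2 + -2 = -4, A[2][2] + B[2][2] = -3 + 1 = -2) = -4 (attained at k = 1)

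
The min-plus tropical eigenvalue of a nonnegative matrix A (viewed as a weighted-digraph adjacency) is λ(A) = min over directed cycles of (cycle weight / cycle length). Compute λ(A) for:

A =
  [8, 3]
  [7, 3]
λ(A) = 3

Enumerate directed cycles and compute their means (weight / length). Sample:
  cycle 0 → 0: weight = 8, length = 1, mean = 8/1 ≈ 8.000
  cycle 1 → 1: weight = 3, length = 1, mean = 3/1 ≈ 3.000
  cycle 0 → 1 → 0: weight = 10, length = 2, mean = 10/2 ≈ 5.000
  cycle 1 → 0 → 1: weight = 10, length = 2, mean = 10/2 ≈ 5.000
Minimum mean = 3.000, attained e.g. along the cycle 1 → 1 with weight 3 and length 1. So λ(A) = 3/1 = 3.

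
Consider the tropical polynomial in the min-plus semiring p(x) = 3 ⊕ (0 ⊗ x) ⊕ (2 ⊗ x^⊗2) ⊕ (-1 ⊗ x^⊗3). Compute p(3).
p(3) = 3

A tropical monomial a ⊗ x^⊗i evaluates to a + i · x. Evaluating each term at x = 3:
  Term 0 contributes 3 + 0 · 3 = 3
  Term 1 contributes 0 + 1 · 3 = 3
  Term 2 contributes 2 + 2 · 3 = 8
  Term 3 contributes -1 + 3 · 3 = 8
p(3) = ⊕ of these = min[3, 3, 8, 8] = 3.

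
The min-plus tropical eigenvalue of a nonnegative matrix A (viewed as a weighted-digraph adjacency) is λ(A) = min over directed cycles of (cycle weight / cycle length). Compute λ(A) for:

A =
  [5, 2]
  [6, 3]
λ(A) = 3

Enumerate directed cycles and compute their means (weight / length). Sample:
  cycle 0 → 0: weight = 5, length = 1, mean = 5/1 ≈ 5.000
  cycle 1 → 1: weight = 3, length = 1, mean = 3/1 ≈ 3.000
  cycle 0 → 1 → 0: weight = 8, length = 2, mean = 8/2 ≈ 4.000
  cycle 1 → 0 → 1: weight = 8, length = 2, mean = 8/2 ≈ 4.000
Minimum mean = 3.000, attained e.g. along the cycle 1 → 1 with weight 3 and length 1. So λ(A) = 3/1 = 3.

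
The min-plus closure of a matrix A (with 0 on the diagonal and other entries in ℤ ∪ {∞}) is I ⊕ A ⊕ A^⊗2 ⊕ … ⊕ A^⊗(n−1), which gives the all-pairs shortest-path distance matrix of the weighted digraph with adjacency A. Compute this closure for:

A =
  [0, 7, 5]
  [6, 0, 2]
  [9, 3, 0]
Closure =
  [0, 7, 5]
  [6, 0, 2]
  [9, 3, 0]

This is the Floyd-Warshall all-pairs shortest-path computation. For each intermediate vertex k = 0, 1, …, 2, update dist[i][j] ← min(dist[i][j], dist[i][k] + dist[k][j]). The final matrix gives, for each (i, j), the minimum total weight of any directed path from i to j (possibly empty when i = j).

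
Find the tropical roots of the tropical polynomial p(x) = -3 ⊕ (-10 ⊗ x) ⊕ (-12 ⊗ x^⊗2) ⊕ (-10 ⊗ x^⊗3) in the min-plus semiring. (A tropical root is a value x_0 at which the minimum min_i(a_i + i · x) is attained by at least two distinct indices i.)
Roots: {-2, 2, 7}

Each tropical root is a break point of the lower envelope of the lines y = a_i + i · x (there are 4 lines, with slopes 0, 1, ..., 3). Only the lines that attain the minimum somewhere contribute to roots; other lines are dominated. Here the surviving (envelope) indices are i = 3, i = 2, i = 1, i = 0.
Intersections between consecutive envelope lines give the roots: for adjacent envelope indices i < j the intersection is x = (a_i − a_j) / (j − i). Reading off the sorted break points: {-2, 2, 7}.
Verification: at each break x_0, at least two indices attain the minimum of min_i(a_i + i · x_0).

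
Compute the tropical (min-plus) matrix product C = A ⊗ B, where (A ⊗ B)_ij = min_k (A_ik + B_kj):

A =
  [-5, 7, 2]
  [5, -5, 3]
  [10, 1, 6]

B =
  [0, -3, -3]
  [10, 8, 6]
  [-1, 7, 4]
A ⊗ B =
  [-5, -8, -8]
  [2, 2, 1]
  [5, 7, 7]

Apply the min-plus product entry-by-entry:
  C[0][0] = min over k of (A[0][0] + B[0][0] = -5 + 0 = -5, A[0][1] + B[1][0] = 7 + 10 = 17, A[0][2] + B[2][0] = 2 + -1 = 1) = -5 (attained at k = 0)
  C[0][1] = min over k of (A[0][0] + B[0][1] = -5 + -3 = -8, A[0][1] + B[1][1] = 7 + 8 = 15, A[0][2] + B[2][1] = 2 + 7 = 9) = -8 (attained at k = 0)
  C[0][2] = min over k of (A[0][0] + B[0][2] = -5 + -3 = -8, A[0][1] + B[1][2] = 7 + 6 = 13, A[0][2] + B[2][2] = 2 + 4 = 6) = -8 (attained at k = 0)
  C[1][0] = min over k of (A[1][0] + B[0][0] = 5 + 0 = 5, A[1][1] + B[1][0] = -5 + 10 = 5, A[1][2] + B[2][0] = 3 + -1 = 2) = 2 (attained at k = 2)
  C[1][1] = min over k of (A[1][0] + B[0][1] = 5 + -3 = 2, A[1][1] + B[1][1] = -5 + 8 = 3, A[1][2] + B[2][1] = 3 + 7 = 10) = 2 (attained at k = 0)
  C[1][2] = min over k of (A[1][0] + B[0][2] = 5 + -3 = 2, A[1][1] + B[1][2] = -5 + 6 = 1, A[1][2] + B[2][2] = 3 + 4 = 7) = 1 (attained at k = 1)
  C[2][0] = min over k of (A[2][0] + B[0][0] = 10 + 0 = 10, A[2][1] + B[1][0] = 1 + 10 = 11, A[2][2] + B[2][0] = 6 + -1 = 5) = 5 (attained at k = 2)
  C[2][1] = min over k of (A[2][0] + B[0][1] = 10 + -3 = 7, A[2][1] + B[1][1] = 1 + 8 = 9, A[2][2] + B[2][1] = 6 + 7 = 13) = 7 (attained at k = 0)
  C[2][2] = min over k of (A[2][0] + B[0][2] = 10 + -3 = 7, A[2][1] + B[1][2] = 1 + 6 = 7, A[2][2] + B[2][2] = 6 + 4 = 10) = 7 (attained at k = 0)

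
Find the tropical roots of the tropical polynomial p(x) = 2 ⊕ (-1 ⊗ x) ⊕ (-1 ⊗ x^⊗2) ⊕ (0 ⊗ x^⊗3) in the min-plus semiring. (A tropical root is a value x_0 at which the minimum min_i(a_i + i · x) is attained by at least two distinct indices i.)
Roots: {-1, 0, 3}

Each tropical root is a break point of the lower envelope of the lines y = a_i + i · x (there are 4 lines, with slopes 0, 1, ..., 3). Only the lines that attain the minimum somewhere contribute to roots; other lines are dominated. Here the surviving (envelope) indices are i = 3, i = 2, i = 1, i = 0.
Intersections between consecutive envelope lines give the roots: for adjacent envelope indices i < j the intersection is x = (a_i − a_j) / (j − i). Reading off the sorted break points: {-1, 0, 3}.
Verification: at each break x_0, at least two indices attain the minimum of min_i(a_i + i · x_0).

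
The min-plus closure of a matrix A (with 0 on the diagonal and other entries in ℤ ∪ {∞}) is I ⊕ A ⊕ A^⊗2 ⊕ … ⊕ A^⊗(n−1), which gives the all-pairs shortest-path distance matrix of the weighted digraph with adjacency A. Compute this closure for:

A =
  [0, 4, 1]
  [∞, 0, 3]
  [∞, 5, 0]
Closure =
  [0, 4, 1]
  [∞, 0, 3]
  [∞, 5, 0]

This is the Floyd-Warshall all-pairs shortest-path computation. For each intermediate vertex k = 0, 1, …, 2, update dist[i][j] ← min(dist[i][j], dist[i][k] + dist[k][j]). The final matrix gives, for each (i, j), the minimum total weight of any directed path from i to j (possibly empty when i = j).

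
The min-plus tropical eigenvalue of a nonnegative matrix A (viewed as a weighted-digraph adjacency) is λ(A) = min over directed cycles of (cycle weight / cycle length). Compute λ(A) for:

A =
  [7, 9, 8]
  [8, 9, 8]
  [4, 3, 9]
λ(A) = 11/2

Enumerate directed cycles and compute their means (weight / length). Sample:
  cycle 0 → 0: weight = 7, length = 1, mean = 7/1 ≈ 7.000
  cycle 1 → 1: weight = 9, length = 1, mean = 9/1 ≈ 9.000
  cycle 2 → 2: weight = 9, length = 1, mean = 9/1 ≈ 9.000
  cycle 0 → 1 → 0: weight = 17, length = 2, mean = 17/2 ≈ 8.500
  cycle 0 → 2 → 0: weight = 12, length = 2, mean = 12/2 ≈ 6.000
  cycle 1 → 0 → 1: weight = 17, length = 2, mean = 17/2 ≈ 8.500
Minimum mean = 5.500, attained e.g. along the cycle 1 → 2 → 1 with weight 11 and length 2. So λ(A) = 11/2 = 11/2.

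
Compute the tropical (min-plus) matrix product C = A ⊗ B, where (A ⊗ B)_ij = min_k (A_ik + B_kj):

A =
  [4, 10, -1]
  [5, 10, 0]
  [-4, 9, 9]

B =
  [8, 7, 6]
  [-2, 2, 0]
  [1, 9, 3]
A ⊗ B =
  [0, 8, 2]
  [1, 9, 3]
  [4, 3, 2]

Apply the min-plus product entry-by-entry:
  C[0][0] = min over k of (A[0][0] + B[0][0] = 4 + 8 = 12, A[0][1] + B[1][0] = 10 + -2 = 8, A[0][2] + B[2][0] = -1 + 1 = 0) = 0 (attained at k = 2)
  C[0][1] = min over k of (A[0][0] + B[0][1] = 4 + 7 = 11, A[0][1] + B[1][1] = 10 + 2 = 12, A[0][2] + B[2][1] = -1 + 9 = 8) = 8 (attained at k = 2)
  C[0][2] = min over k of (A[0][0] + B[0][2] = 4 + 6 = 10, A[0][1] + B[1][2] = 10 + 0 = 10, A[0][2] + B[2][2] = -1 + 3 = 2) = 2 (attained at k = 2)
  C[1][0] = min over k of (A[1][0] + B[0][0] = 5 + 8 = 13, A[1][1] + B[1][0] = 10 + -2 = 8, A[1][2] + B[2][0] = 0 + 1 = 1) = 1 (attained at k = 2)
  C[1][1] = min over k of (A[1][0] + B[0][1] = 5 + 7 = 12, A[1][1] + B[1][1] = 10 + 2 = 12, A[1][2] + B[2][1] = 0 + 9 = 9) = 9 (attained at k = 2)
  C[1][2] = min over k of (A[1][0] + B[0][2] = 5 + 6 = 11, A[1][1] + B[1][2] = 10 + 0 = 10, A[1][2] + B[2][2] = 0 + 3 = 3) = 3 (attained at k = 2)
  C[2][0] = min over k of (A[2][0] + B[0][0] = -4 + 8 = 4, A[2][1] + B[1][0] = 9 + -2 = 7, A[2][2] + B[2][0] = 9 + 1 = 10) = 4 (attained at k = 0)
  C[2][1] = min over k of (A[2][0] + B[0][1] = -4 + 7 = 3, A[2][1] + B[1][1] = 9 + 2 = 11, A[2][2] + B[2][1] = 9 + 9 = 18) = 3 (attained at k = 0)
  C[2][2] = min over k of (A[2][0] + B[0][2] = -4 + 6 = 2, A[2][1] + B[1][2] = 9 + 0 = 9, A[2][2] + B[2][2] = 9 + 3 = 12) = 2 (attained at k = 0)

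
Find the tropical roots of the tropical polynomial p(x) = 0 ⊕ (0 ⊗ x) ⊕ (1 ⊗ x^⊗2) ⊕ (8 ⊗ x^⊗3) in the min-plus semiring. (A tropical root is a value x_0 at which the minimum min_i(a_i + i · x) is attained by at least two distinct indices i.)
Roots: {-7, -1, 0}

Each tropical root is a break point of the lower envelope of the lines y = a_i + i · x (there are 4 lines, with slopes 0, 1, ..., 3). Only the lines that attain the minimum somewhere contribute to roots; other lines are dominated. Here the surviving (envelope) indices are i = 3, i = 2, i = 1, i = 0.
Intersections between consecutive envelope lines give the roots: for adjacent envelope indices i < j the intersection is x = (a_i − a_j) / (j − i). Reading off the sorted break points: {-7, -1, 0}.
Verification: at each break x_0, at least two indices attain the minimum of min_i(a_i + i · x_0).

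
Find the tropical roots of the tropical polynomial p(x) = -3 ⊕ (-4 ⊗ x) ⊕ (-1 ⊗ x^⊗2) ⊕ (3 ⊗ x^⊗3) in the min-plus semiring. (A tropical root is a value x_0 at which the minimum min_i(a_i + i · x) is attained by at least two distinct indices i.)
Roots: {-4, -3, 1}

Each tropical root is a break point of the lower envelope of the lines y = a_i + i · x (there are 4 lines, with slopes 0, 1, ..., 3). Only the lines that attain the minimum somewhere contribute to roots; other lines are dominated. Here the surviving (envelope) indices are i = 3, i = 2, i = 1, i = 0.
Intersections between consecutive envelope lines give the roots: for adjacent envelope indices i < j the intersection is x = (a_i − a_j) / (j − i). Reading off the sorted break points: {-4, -3, 1}.
Verification: at each break x_0, at least two indices attain the minimum of min_i(a_i + i · x_0).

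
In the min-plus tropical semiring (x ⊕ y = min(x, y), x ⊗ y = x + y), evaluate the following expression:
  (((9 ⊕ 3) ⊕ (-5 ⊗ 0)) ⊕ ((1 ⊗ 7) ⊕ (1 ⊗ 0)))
(((9 ⊕ 3) ⊕ (-5 ⊗ 0)) ⊕ ((1 ⊗ 7) ⊕ (1 ⊗ 0))) = -5

Expand innermost to outermost. Recall ⊕ takes the minimum of its arguments and ⊗ takes their sum. Working out the expression (((9 ⊕ 3) ⊕ (-5 ⊗ 0)) ⊕ ((1 ⊗ 7) ⊕ (1 ⊗ 0))) gives -5.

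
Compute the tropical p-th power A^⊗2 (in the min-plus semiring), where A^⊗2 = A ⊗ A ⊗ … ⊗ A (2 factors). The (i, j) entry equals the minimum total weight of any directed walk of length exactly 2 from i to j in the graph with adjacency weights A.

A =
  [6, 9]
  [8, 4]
A^⊗2 =
  [12, 13]
  [12, 8]

Each entry (A^⊗2)_ij equals the minimum over all length-2 walks i = v_0 → v_1 → … → v_2 = j of Σ_t A[v_t][v_{t+1}]. For example, for (i, j) = (0, 1) we minimise over 2 possible intermediate vertex sequences; the minimum is 13, attained along the walk 0 → 1 → 1.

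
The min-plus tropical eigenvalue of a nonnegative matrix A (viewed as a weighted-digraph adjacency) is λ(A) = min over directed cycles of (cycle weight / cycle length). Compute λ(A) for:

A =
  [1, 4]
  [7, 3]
λ(A) = 1

Enumerate directed cycles and compute their means (weight / length). Sample:
  cycle 0 → 0: weight = 1, length = 1, mean = 1/1 ≈ 1.000
  cycle 1 → 1: weight = 3, length = 1, mean = 3/1 ≈ 3.000
  cycle 0 → 1 → 0: weight = 11, length = 2, mean = 11/2 ≈ 5.500
  cycle 1 → 0 → 1: weight = 11, length = 2, mean = 11/2 ≈ 5.500
Minimum mean = 1.000, attained e.g. along the cycle 0 → 0 with weight 1 and length 1. So λ(A) = 1/1 = 1.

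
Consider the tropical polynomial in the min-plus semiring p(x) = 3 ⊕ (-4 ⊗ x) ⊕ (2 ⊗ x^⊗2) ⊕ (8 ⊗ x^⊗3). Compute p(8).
p(8) = 3

A tropical monomial a ⊗ x^⊗i evaluates to a + i · x. Evaluating each term at x = 8:
  Term 0 contributes 3 + 0 · 8 = 3
  Term 1 contributes -4 + 1 · 8 = 4
  Term 2 contributes 2 + 2 · 8 = 18
  Term 3 contributes 8 + 3 · 8 = 32
p(8) = ⊕ of these = min[3, 4, 18, 32] = 3.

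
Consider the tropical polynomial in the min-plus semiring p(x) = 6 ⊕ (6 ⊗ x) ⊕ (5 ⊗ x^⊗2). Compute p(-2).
p(-2) = 1

A tropical monomial a ⊗ x^⊗i evaluates to a + i · x. Evaluating each term at x = -2:
  Term 0 contributes 6 + 0 · -2 = 6
  Term 1 contributes 6 + 1 · -2 = 4
  Term 2 contributes 5 + 2 · -2 = 1
p(-2) = ⊕ of these = min[6, 4, 1] = 1.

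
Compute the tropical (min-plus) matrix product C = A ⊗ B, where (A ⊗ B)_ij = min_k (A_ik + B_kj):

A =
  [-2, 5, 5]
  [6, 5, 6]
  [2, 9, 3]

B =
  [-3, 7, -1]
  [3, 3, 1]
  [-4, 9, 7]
A ⊗ B =
  [-5, 5, -3]
  [2, 8, 5]
  [-1, 9, 1]

Apply the min-plus product entry-by-entry:
  C[0][0] = min over k of (A[0][0] + B[0][0] = -2 + -3 = -5, A[0][1] + B[1][0] = 5 + 3 = 8, A[0][2] + B[2][0] = 5 + -4 = 1) = -5 (attained at k = 0)
  C[0][1] = min over k of (A[0][0] + B[0][1] = -2 + 7 = 5, A[0][1] + B[1][1] = 5 + 3 = 8, A[0][2] + B[2][1] = 5 + 9 = 14) = 5 (attained at k = 0)
  C[0][2] = min over k of (A[0][0] + B[0][2] = -2 + -1 = -3, A[0][1] + B[1][2] = 5 + 1 = 6, A[0][2] + B[2][2] = 5 + 7 = 12) = -3 (attained at k = 0)
  C[1][0] = min over k of (A[1][0] + B[0][0] = 6 + -3 = 3, A[1][1] + B[1][0] = 5 + 3 = 8, A[1][2] + B[2][0] = 6 + -4 = 2) = 2 (attained at k = 2)
  C[1][1] = min over k of (A[1][0] + B[0][1] = 6 + 7 = 13, A[1][1] + B[1][1] = 5 + 3 = 8, A[1][2] + B[2][1] = 6 + 9 = 15) = 8 (attained at k = 1)
  C[1][2] = min over k of (A[1][0] + B[0][2] = 6 + -1 = 5, A[1][1] + B[1][2] = 5 + 1 = 6, A[1][2] + B[2][2] = 6 + 7 = 13) = 5 (attained at k = 0)
  C[2][0] = min over k of (A[2][0] + B[0][0] = 2 + -3 = -1, A[2][1] + B[1][0] = 9 + 3 = 12, A[2][2] + B[2][0] = 3 + -4 = -1) = -1 (attained at k = 0)
  C[2][1] = min over k of (A[2][0] + B[0][1] = 2 + 7 = 9, A[2][1] + B[1][1] = 9 + 3 = 12, A[2][2] + B[2][1] = 3 + 9 = 12) = 9 (attained at k = 0)
  C[2][2] = min over k of (A[2][0] + B[0][2] = 2 + -1 = 1, A[2][1] + B[1][2] = 9 + 1 = 10, A[2][2] + B[2][2] = 3 + 7 = 10) = 1 (attained at k = 0)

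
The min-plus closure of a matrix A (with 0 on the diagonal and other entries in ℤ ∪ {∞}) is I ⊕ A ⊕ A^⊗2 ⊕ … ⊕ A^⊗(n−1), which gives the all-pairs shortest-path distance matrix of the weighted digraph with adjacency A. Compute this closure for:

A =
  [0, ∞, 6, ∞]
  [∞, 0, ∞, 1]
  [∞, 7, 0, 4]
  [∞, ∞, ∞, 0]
Closure =
  [0, 13, 6, 10]
  [∞, 0, ∞, 1]
  [∞, 7, 0, 4]
  [∞, ∞, ∞, 0]

This is the Floyd-Warshall all-pairs shortest-path computation. For each intermediate vertex k = 0, 1, …, 3, update dist[i][j] ← min(dist[i][j], dist[i][k] + dist[k][j]). The final matrix gives, for each (i, j), the minimum total weight of any directed path from i to j (possibly empty when i = j).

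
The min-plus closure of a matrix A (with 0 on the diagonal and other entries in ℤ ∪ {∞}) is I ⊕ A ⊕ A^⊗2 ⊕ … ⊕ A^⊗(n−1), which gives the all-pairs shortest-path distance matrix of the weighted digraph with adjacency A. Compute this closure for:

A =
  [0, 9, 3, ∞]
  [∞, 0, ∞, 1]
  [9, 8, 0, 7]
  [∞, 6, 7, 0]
Closure =
  [0, 9, 3, 10]
  [17, 0, 8, 1]
  [9, 8, 0, 7]
  [16, 6, 7, 0]

This is the Floyd-Warshall all-pairs shortest-path computation. For each intermediate vertex k = 0, 1, …, 3, update dist[i][j] ← min(dist[i][j], dist[i][k] + dist[k][j]). The final matrix gives, for each (i, j), the minimum total weight of any directed path from i to j (possibly empty when i = j).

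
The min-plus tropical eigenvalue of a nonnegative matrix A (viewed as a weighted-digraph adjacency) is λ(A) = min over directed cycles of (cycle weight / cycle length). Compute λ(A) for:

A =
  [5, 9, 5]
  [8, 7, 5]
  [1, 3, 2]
λ(A) = 2

Enumerate directed cycles and compute their means (weight / length). Sample:
  cycle 0 → 0: weight = 5, length = 1, mean = 5/1 ≈ 5.000
  cycle 1 → 1: weight = 7, length = 1, mean = 7/1 ≈ 7.000
  cycle 2 → 2: weight = 2, length = 1, mean = 2/1 ≈ 2.000
  cycle 0 → 1 → 0: weight = 17, length = 2, mean = 17/2 ≈ 8.500
  cycle 0 → 2 → 0: weight = 6, length = 2, mean = 6/2 ≈ 3.000
  cycle 1 → 0 → 1: weight = 17, length = 2, mean = 17/2 ≈ 8.500
Minimum mean = 2.000, attained e.g. along the cycle 2 → 2 with weight 2 and length 1. So λ(A) = 2/1 = 2.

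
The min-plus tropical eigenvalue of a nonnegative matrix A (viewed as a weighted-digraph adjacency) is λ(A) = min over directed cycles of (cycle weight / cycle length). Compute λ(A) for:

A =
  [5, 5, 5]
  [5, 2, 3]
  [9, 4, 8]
λ(A) = 2

Enumerate directed cycles and compute their means (weight / length). Sample:
  cycle 0 → 0: weight = 5, length = 1, mean = 5/1 ≈ 5.000
  cycle 1 → 1: weight = 2, length = 1, mean = 2/1 ≈ 2.000
  cycle 2 → 2: weight = 8, length = 1, mean = 8/1 ≈ 8.000
  cycle 0 → 1 → 0: weight = 10, length = 2, mean = 10/2 ≈ 5.000
  cycle 0 → 2 → 0: weight = 14, length = 2, mean = 14/2 ≈ 7.000
  cycle 1 → 0 → 1: weight = 10, length = 2, mean = 10/2 ≈ 5.000
Minimum mean = 2.000, attained e.g. along the cycle 1 → 1 with weight 2 and length 1. So λ(A) = 2/1 = 2.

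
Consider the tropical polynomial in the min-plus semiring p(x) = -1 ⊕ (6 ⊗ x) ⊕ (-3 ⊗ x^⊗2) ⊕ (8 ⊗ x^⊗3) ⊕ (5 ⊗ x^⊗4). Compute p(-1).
p(-1) = -5

A tropical monomial a ⊗ x^⊗i evaluates to a + i · x. Evaluating each term at x = -1:
  Term 0 contributes -1 + 0 · -1 = -1
  Term 1 contributes 6 + 1 · -1 = 5
  Term 2 contributes -3 + 2 · -1 = -5
  Term 3 contributes 8 + 3 · -1 = 5
  Term 4 contributes 5 + 4 · -1 = 1
p(-1) = ⊕ of these = min[-1, 5, -5, 5, 1] = -5.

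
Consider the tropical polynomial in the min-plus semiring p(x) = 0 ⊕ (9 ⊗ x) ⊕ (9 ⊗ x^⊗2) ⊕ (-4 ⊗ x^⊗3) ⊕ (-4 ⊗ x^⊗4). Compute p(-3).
p(-3) = -16

A tropical monomial a ⊗ x^⊗i evaluates to a + i · x. Evaluating each term at x = -3:
  Term 0 contributes 0 + 0 · -3 = 0
  Term 1 contributes 9 + 1 · -3 = 6
  Term 2 contributes 9 + 2 · -3 = 3
  Term 3 contributes -4 + 3 · -3 = -13
  Term 4 contributes -4 + 4 · -3 = -16
p(-3) = ⊕ of these = min[0, 6, 3, -13, -16] = -16.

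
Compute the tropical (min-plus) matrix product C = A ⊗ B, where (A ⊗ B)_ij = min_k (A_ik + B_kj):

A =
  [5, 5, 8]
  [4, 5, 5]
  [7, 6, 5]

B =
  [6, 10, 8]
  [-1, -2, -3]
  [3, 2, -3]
A ⊗ B =
  [4, 3, 2]
  [4, 3, 2]
  [5, 4, 2]

Apply the min-plus product entry-by-entry:
  C[0][0] = min over k of (A[0][0] + B[0][0] = 5 + 6 = 11, A[0][1] + B[1][0] = 5 + -1 = 4, A[0][2] + B[2][0] = 8 + 3 = 11) = 4 (attained at k = 1)
  C[0][1] = min over k of (A[0][0] + B[0][1] = 5 + 10 = 15, A[0][1] + B[1][1] = 5 + -2 = 3, A[0][2] + B[2][1] = 8 + 2 = 10) = 3 (attained at k = 1)
  C[0][2] = min over k of (A[0][0] + B[0][2] = 5 + 8 = 13, A[0][1] + B[1][2] = 5 + -3 = 2, A[0][2] + B[2][2] = 8 + -3 = 5) = 2 (attained at k = 1)
  C[1][0] = min over k of (A[1][0] + B[0][0] = 4 + 6 = 10, A[1][1] + B[1][0] = 5 + -1 = 4, A[1][2] + B[2][0] = 5 + 3 = 8) = 4 (attained at k = 1)
  C[1][1] = min over k of (A[1][0] + B[0][1] = 4 + 10 = 14, A[1][1] + B[1][1] = 5 + -2 = 3, A[1][2] + B[2][1] = 5 + 2 = 7) = 3 (attained at k = 1)
  C[1][2] = min over k of (A[1][0] + B[0][2] = 4 + 8 = 12, A[1][1] + B[1][2] = 5 + -3 = 2, A[1][2] + B[2][2] = 5 + -3 = 2) = 2 (attained at k = 1)
  C[2][0] = min over k of (A[2][0] + B[0][0] = 7 + 6 = 13, A[2][1] + B[1][0] = 6 + -1 = 5, A[2][2] + B[2][0] = 5 + 3 = 8) = 5 (attained at k = 1)
  C[2][1] = min over k of (A[2][0] + B[0][1] = 7 + 10 = 17, A[2][1] + B[1][1] = 6 + -2 = 4, A[2][2] + B[2][1] = 5 + 2 = 7) = 4 (attained at k = 1)
  C[2][2] = min over k of (A[2][0] + B[0][2] = 7 + 8 = 15, A[2][1] + B[1][2] = 6 + -3 = 3, A[2][2] + B[2][2] = 5 + -3 = 2) = 2 (attained at k = 2)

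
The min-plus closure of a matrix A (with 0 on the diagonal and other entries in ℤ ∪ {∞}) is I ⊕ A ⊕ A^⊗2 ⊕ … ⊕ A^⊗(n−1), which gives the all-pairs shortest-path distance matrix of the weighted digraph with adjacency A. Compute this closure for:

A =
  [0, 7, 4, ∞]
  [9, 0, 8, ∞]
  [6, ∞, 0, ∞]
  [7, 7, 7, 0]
Closure =
  [0, 7, 4, ∞]
  [9, 0, 8, ∞]
  [6, 13, 0, ∞]
  [7, 7, 7, 0]

This is the Floyd-Warshall all-pairs shortest-path computation. For each intermediate vertex k = 0, 1, …, 3, update dist[i][j] ← min(dist[i][j], dist[i][k] + dist[k][j]). The final matrix gives, for each (i, j), the minimum total weight of any directed path from i to j (possibly empty when i = j).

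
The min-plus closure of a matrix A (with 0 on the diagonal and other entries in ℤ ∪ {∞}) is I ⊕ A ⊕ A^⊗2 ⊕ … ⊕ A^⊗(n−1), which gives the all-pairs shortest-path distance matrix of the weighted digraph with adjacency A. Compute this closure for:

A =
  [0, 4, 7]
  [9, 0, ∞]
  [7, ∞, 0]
Closure =
  [0, 4, 7]
  [9, 0, 16]
  [7, 11, 0]

This is the Floyd-Warshall all-pairs shortest-path computation. For each intermediate vertex k = 0, 1, …, 2, update dist[i][j] ← min(dist[i][j], dist[i][k] + dist[k][j]). The final matrix gives, for each (i, j), the minimum total weight of any directed path from i to j (possibly empty when i = j).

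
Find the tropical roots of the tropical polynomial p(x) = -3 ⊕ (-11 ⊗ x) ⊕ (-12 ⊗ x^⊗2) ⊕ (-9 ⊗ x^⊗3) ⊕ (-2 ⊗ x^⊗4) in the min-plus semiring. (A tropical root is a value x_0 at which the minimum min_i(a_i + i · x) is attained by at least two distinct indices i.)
Roots: {-7, -3, 1, 8}

Each tropical root is a break point of the lower envelope of the lines y = a_i + i · x (there are 5 lines, with slopes 0, 1, ..., 4). Only the lines that attain the minimum somewhere contribute to roots; other lines are dominated. Here the surviving (envelope) indices are i = 4, i = 3, i = 2, i = 1, i = 0.
Intersections between consecutive envelope lines give the roots: for adjacent envelope indices i < j the intersection is x = (a_i − a_j) / (j − i). Reading off the sorted break points: {-7, -3, 1, 8}.
Verification: at each break x_0, at least two indices attain the minimum of min_i(a_i + i · x_0).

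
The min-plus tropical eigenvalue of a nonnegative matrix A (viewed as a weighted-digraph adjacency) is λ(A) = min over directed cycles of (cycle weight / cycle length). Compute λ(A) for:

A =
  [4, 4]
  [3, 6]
λ(A) = 7/2

Enumerate directed cycles and compute their means (weight / length). Sample:
  cycle 0 → 0: weight = 4, length = 1, mean = 4/1 ≈ 4.000
  cycle 1 → 1: weight = 6, length = 1, mean = 6/1 ≈ 6.000
  cycle 0 → 1 → 0: weight = 7, length = 2, mean = 7/2 ≈ 3.500
  cycle 1 → 0 → 1: weight = 7, length = 2, mean = 7/2 ≈ 3.500
Minimum mean = 3.500, attained e.g. along the cycle 0 → 1 → 0 with weight 7 and length 2. So λ(A) = 7/2 = 7/2.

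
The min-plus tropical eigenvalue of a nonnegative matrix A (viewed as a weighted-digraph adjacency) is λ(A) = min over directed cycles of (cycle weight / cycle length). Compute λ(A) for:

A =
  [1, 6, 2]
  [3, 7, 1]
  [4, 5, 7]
λ(A) = 1

Enumerate directed cycles and compute their means (weight / length). Sample:
  cycle 0 → 0: weight = 1, length = 1, mean = 1/1 ≈ 1.000
  cycle 1 → 1: weight = 7, length = 1, mean = 7/1 ≈ 7.000
  cycle 2 → 2: weight = 7, length = 1, mean = 7/1 ≈ 7.000
  cycle 0 → 1 → 0: weight = 9, length = 2, mean = 9/2 ≈ 4.500
  cycle 0 → 2 → 0: weight = 6, length = 2, mean = 6/2 ≈ 3.000
  cycle 1 → 0 → 1: weight = 9, length = 2, mean = 9/2 ≈ 4.500
Minimum mean = 1.000, attained e.g. along the cycle 0 → 0 with weight 1 and length 1. So λ(A) = 1/1 = 1.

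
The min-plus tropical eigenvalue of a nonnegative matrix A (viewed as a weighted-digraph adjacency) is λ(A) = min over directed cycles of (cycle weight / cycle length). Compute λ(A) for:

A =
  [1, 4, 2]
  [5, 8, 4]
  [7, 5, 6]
λ(A) = 1

Enumerate directed cycles and compute their means (weight / length). Sample:
  cycle 0 → 0: weight = 1, length = 1, mean = 1/1 ≈ 1.000
  cycle 1 → 1: weight = 8, length = 1, mean = 8/1 ≈ 8.000
  cycle 2 → 2: weight = 6, length = 1, mean = 6/1 ≈ 6.000
  cycle 0 → 1 → 0: weight = 9, length = 2, mean = 9/2 ≈ 4.500
  cycle 0 → 2 → 0: weight = 9, length = 2, mean = 9/2 ≈ 4.500
  cycle 1 → 0 → 1: weight = 9, length = 2, mean = 9/2 ≈ 4.500
Minimum mean = 1.000, attained e.g. along the cycle 0 → 0 with weight 1 and length 1. So λ(A) = 1/1 = 1.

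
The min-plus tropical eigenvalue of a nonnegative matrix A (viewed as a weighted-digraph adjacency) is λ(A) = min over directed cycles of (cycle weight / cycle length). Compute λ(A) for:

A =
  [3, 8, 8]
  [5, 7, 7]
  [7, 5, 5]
λ(A) = 3

Enumerate directed cycles and compute their means (weight / length). Sample:
  cycle 0 → 0: weight = 3, length = 1, mean = 3/1 ≈ 3.000
  cycle 1 → 1: weight = 7, length = 1, mean = 7/1 ≈ 7.000
  cycle 2 → 2: weight = 5, length = 1, mean = 5/1 ≈ 5.000
  cycle 0 → 1 → 0: weight = 13, length = 2, mean = 13/2 ≈ 6.500
  cycle 0 → 2 → 0: weight = 15, length = 2, mean = 15/2 ≈ 7.500
  cycle 1 → 0 → 1: weight = 13, length = 2, mean = 13/2 ≈ 6.500
Minimum mean = 3.000, attained e.g. along the cycle 0 → 0 with weight 3 and length 1. So λ(A) = 3/1 = 3.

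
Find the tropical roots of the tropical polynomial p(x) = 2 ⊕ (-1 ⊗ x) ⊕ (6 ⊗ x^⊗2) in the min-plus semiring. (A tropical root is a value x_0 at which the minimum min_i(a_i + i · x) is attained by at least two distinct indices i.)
Roots: {-7, 3}

Each tropical root is a break point of the lower envelope of the lines y = a_i + i · x (there are 3 lines, with slopes 0, 1, ..., 2). Only the lines that attain the minimum somewhere contribute to roots; other lines are dominated. Here the surviving (envelope) indices are i = 2, i = 1, i = 0.
Intersections between consecutive envelope lines give the roots: for adjacent envelope indices i < j the intersection is x = (a_i − a_j) / (j − i). Reading off the sorted break points: {-7, 3}.
Verification: at each break x_0, at least two indices attain the minimum of min_i(a_i + i · x_0).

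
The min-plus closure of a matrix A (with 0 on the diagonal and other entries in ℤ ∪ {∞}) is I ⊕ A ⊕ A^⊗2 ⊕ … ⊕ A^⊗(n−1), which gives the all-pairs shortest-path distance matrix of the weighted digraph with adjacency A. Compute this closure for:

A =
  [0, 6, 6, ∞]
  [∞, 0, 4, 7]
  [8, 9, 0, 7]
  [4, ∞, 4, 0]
Closure =
  [0, 6, 6, 13]
  [11, 0, 4, 7]
  [8, 9, 0, 7]
  [4, 10, 4, 0]

This is the Floyd-Warshall all-pairs shortest-path computation. For each intermediate vertex k = 0, 1, …, 3, update dist[i][j] ← min(dist[i][j], dist[i][k] + dist[k][j]). The final matrix gives, for each (i, j), the minimum total weight of any directed path from i to j (possibly empty when i = j).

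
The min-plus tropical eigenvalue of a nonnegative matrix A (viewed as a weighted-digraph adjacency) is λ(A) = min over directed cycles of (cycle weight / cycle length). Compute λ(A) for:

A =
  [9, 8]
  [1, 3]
λ(A) = 3

Enumerate directed cycles and compute their means (weight / length). Sample:
  cycle 0 → 0: weight = 9, length = 1, mean = 9/1 ≈ 9.000
  cycle 1 → 1: weight = 3, length = 1, mean = 3/1 ≈ 3.000
  cycle 0 → 1 → 0: weight = 9, length = 2, mean = 9/2 ≈ 4.500
  cycle 1 → 0 → 1: weight = 9, length = 2, mean = 9/2 ≈ 4.500
Minimum mean = 3.000, attained e.g. along the cycle 1 → 1 with weight 3 and length 1. So λ(A) = 3/1 = 3.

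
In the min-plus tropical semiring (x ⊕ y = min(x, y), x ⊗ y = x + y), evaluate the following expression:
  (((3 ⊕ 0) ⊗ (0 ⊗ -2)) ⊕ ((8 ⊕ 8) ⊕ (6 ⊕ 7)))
(((3 ⊕ 0) ⊗ (0 ⊗ -2)) ⊕ ((8 ⊕ 8) ⊕ (6 ⊕ 7))) = -2

Expand innermost to outermost. Recall ⊕ takes the minimum of its arguments and ⊗ takes their sum. Working out the expression (((3 ⊕ 0) ⊗ (0 ⊗ -2)) ⊕ ((8 ⊕ 8) ⊕ (6 ⊕ 7))) gives -2.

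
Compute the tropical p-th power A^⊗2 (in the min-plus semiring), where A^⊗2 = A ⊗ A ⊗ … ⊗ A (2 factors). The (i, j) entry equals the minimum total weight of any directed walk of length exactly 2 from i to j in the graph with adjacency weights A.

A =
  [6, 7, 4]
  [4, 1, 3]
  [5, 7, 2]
A^⊗2 =
  [9, 8, 6]
  [5, 2, 4]
  [7, 8, 4]

Each entry (A^⊗2)_ij equals the minimum over all length-2 walks i = v_0 → v_1 → … → v_2 = j of Σ_t A[v_t][v_{t+1}]. For example, for (i, j) = (0, 2) we minimise over 3 possible intermediate vertex sequences; the minimum is 6, attained along the walk 0 → 2 → 2.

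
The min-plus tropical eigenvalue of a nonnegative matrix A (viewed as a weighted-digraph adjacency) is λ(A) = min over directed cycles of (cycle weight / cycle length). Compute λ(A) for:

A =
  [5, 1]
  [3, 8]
λ(A) = 2

Enumerate directed cycles and compute their means (weight / length). Sample:
  cycle 0 → 0: weight = 5, length = 1, mean = 5/1 ≈ 5.000
  cycle 1 → 1: weight = 8, length = 1, mean = 8/1 ≈ 8.000
  cycle 0 → 1 → 0: weight = 4, length = 2, mean = 4/2 ≈ 2.000
  cycle 1 → 0 → 1: weight = 4, length = 2, mean = 4/2 ≈ 2.000
Minimum mean = 2.000, attained e.g. along the cycle 0 → 1 → 0 with weight 4 and length 2. So λ(A) = 4/2 = 2.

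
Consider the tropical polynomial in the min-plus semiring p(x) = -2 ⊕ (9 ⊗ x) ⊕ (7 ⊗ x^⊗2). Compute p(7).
p(7) = -2

A tropical monomial a ⊗ x^⊗i evaluates to a + i · x. Evaluating each term at x = 7:
  Term 0 contributes -2 + 0 · 7 = -2
  Term 1 contributes 9 + 1 · 7 = 16
  Term 2 contributes 7 + 2 · 7 = 21
p(7) = ⊕ of these = min[-2, 16, 21] = -2.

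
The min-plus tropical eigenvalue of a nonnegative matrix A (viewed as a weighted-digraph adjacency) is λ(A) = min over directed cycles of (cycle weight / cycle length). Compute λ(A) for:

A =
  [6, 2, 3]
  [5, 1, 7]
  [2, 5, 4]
λ(A) = 1

Enumerate directed cycles and compute their means (weight / length). Sample:
  cycle 0 → 0: weight = 6, length = 1, mean = 6/1 ≈ 6.000
  cycle 1 → 1: weight = 1, length = 1, mean = 1/1 ≈ 1.000
  cycle 2 → 2: weight = 4, length = 1, mean = 4/1 ≈ 4.000
  cycle 0 → 1 → 0: weight = 7, length = 2, mean = 7/2 ≈ 3.500
  cycle 0 → 2 → 0: weight = 5, length = 2, mean = 5/2 ≈ 2.500
  cycle 1 → 0 → 1: weight = 7, length = 2, mean = 7/2 ≈ 3.500
Minimum mean = 1.000, attained e.g. along the cycle 1 → 1 with weight 1 and length 1. So λ(A) = 1/1 = 1.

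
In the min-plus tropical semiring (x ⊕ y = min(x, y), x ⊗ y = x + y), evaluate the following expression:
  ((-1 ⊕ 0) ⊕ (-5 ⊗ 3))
((-1 ⊕ 0) ⊕ (-5 ⊗ 3)) = -2

Expand innermost to outermost. Recall ⊕ takes the minimum of its arguments and ⊗ takes their sum. Working out the expression ((-1 ⊕ 0) ⊕ (-5 ⊗ 3)) gives -2.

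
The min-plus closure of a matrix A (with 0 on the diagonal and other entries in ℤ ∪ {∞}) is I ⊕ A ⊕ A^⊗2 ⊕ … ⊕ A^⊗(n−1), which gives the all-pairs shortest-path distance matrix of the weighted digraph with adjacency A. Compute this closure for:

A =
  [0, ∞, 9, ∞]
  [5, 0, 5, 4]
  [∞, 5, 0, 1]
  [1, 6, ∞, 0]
Closure =
  [0, 14, 9, 10]
  [5, 0, 5, 4]
  [2, 5, 0, 1]
  [1, 6, 10, 0]

This is the Floyd-Warshall all-pairs shortest-path computation. For each intermediate vertex k = 0, 1, …, 3, update dist[i][j] ← min(dist[i][j], dist[i][k] + dist[k][j]). The final matrix gives, for each (i, j), the minimum total weight of any directed path from i to j (possibly empty when i = j).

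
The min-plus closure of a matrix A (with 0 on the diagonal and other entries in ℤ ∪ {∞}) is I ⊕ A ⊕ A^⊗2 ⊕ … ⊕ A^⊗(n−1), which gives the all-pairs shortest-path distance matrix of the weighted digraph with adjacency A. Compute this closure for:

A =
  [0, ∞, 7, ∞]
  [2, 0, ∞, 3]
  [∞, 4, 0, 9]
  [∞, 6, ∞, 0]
Closure =
  [0, 11, 7, 14]
  [2, 0, 9, 3]
  [6, 4, 0, 7]
  [8, 6, 15, 0]

This is the Floyd-Warshall all-pairs shortest-path computation. For each intermediate vertex k = 0, 1, …, 3, update dist[i][j] ← min(dist[i][j], dist[i][k] + dist[k][j]). The final matrix gives, for each (i, j), the minimum total weight of any directed path from i to j (possibly empty when i = j).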